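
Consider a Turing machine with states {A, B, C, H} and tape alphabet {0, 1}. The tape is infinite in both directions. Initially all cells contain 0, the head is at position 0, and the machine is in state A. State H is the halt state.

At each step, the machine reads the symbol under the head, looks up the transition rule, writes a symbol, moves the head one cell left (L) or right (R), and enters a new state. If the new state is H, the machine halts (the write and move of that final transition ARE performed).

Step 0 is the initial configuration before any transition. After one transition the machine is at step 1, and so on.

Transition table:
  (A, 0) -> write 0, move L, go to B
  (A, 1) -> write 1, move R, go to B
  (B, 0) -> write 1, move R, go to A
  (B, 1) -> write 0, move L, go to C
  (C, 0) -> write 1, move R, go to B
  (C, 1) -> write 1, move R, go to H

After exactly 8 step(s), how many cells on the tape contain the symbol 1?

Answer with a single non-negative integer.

Step 1: in state A at pos 0, read 0 -> (A,0)->write 0,move L,goto B. Now: state=B, head=-1, tape[-2..1]=0000 (head:  ^)
Step 2: in state B at pos -1, read 0 -> (B,0)->write 1,move R,goto A. Now: state=A, head=0, tape[-2..1]=0100 (head:   ^)
Step 3: in state A at pos 0, read 0 -> (A,0)->write 0,move L,goto B. Now: state=B, head=-1, tape[-2..1]=0100 (head:  ^)
Step 4: in state B at pos -1, read 1 -> (B,1)->write 0,move L,goto C. Now: state=C, head=-2, tape[-3..1]=00000 (head:  ^)
Step 5: in state C at pos -2, read 0 -> (C,0)->write 1,move R,goto B. Now: state=B, head=-1, tape[-3..1]=01000 (head:   ^)
Step 6: in state B at pos -1, read 0 -> (B,0)->write 1,move R,goto A. Now: state=A, head=0, tape[-3..1]=01100 (head:    ^)
Step 7: in state A at pos 0, read 0 -> (A,0)->write 0,move L,goto B. Now: state=B, head=-1, tape[-3..1]=01100 (head:   ^)
Step 8: in state B at pos -1, read 1 -> (B,1)->write 0,move L,goto C. Now: state=C, head=-2, tape[-3..1]=01000 (head:  ^)
Cells containing 1 after step 8: {-2} -> 1 cell(s)

Answer: 1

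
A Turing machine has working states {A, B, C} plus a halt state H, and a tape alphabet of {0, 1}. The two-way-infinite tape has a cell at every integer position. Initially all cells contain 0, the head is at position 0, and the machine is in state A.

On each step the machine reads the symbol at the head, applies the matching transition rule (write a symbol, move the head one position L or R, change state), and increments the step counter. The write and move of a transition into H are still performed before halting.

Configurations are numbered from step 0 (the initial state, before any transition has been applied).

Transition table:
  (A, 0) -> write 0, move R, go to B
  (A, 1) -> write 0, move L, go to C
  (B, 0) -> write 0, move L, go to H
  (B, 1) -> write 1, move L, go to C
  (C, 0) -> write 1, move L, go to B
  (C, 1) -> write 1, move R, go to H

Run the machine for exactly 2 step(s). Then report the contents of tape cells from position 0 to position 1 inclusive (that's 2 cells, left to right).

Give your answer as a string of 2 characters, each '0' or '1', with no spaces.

Answer: 00

Derivation:
Step 1: in state A at pos 0, read 0 -> (A,0)->write 0,move R,goto B. Now: state=B, head=1, tape[-1..2]=0000 (head:   ^)
Step 2: in state B at pos 1, read 0 -> (B,0)->write 0,move L,goto H. Now: state=H, head=0, tape[-1..2]=0000 (head:  ^)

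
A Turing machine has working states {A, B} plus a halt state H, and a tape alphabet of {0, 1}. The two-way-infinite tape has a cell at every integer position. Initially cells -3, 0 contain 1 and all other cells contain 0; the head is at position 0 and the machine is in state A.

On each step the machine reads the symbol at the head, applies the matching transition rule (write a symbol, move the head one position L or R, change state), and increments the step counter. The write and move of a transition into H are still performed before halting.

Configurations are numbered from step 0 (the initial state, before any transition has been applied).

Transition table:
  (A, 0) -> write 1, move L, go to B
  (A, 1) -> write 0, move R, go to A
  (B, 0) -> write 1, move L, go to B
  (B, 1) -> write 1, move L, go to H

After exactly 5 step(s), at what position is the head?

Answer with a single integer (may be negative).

Step 1: in state A at pos 0, read 1 -> (A,1)->write 0,move R,goto A. Now: state=A, head=1, tape[-4..2]=0100000 (head:      ^)
Step 2: in state A at pos 1, read 0 -> (A,0)->write 1,move L,goto B. Now: state=B, head=0, tape[-4..2]=0100010 (head:     ^)
Step 3: in state B at pos 0, read 0 -> (B,0)->write 1,move L,goto B. Now: state=B, head=-1, tape[-4..2]=0100110 (head:    ^)
Step 4: in state B at pos -1, read 0 -> (B,0)->write 1,move L,goto B. Now: state=B, head=-2, tape[-4..2]=0101110 (head:   ^)
Step 5: in state B at pos -2, read 0 -> (B,0)->write 1,move L,goto B. Now: state=B, head=-3, tape[-4..2]=0111110 (head:  ^)

Answer: -3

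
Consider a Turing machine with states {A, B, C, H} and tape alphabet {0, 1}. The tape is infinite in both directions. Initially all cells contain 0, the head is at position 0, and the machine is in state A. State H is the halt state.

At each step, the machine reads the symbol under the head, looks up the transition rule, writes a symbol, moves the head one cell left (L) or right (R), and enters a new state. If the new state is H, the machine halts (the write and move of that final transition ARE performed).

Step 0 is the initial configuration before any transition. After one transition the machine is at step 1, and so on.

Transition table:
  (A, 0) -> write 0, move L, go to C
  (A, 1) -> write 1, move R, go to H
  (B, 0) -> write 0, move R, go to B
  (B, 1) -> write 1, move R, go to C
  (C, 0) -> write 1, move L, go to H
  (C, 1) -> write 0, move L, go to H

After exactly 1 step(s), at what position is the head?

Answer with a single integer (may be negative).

Answer: -1

Derivation:
Step 1: in state A at pos 0, read 0 -> (A,0)->write 0,move L,goto C. Now: state=C, head=-1, tape[-2..1]=0000 (head:  ^)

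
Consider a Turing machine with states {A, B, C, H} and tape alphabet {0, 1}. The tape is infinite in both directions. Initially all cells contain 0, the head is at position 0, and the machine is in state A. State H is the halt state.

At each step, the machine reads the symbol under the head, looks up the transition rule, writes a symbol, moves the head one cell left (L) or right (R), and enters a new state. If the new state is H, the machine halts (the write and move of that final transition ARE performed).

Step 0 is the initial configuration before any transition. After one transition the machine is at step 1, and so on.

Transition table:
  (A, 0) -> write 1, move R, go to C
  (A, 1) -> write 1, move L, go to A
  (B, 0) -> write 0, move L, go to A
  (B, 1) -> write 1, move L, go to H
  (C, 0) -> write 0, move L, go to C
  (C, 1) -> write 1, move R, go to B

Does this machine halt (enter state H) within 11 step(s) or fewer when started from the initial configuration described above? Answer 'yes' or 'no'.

Step 1: in state A at pos 0, read 0 -> (A,0)->write 1,move R,goto C. Now: state=C, head=1, tape[-1..2]=0100 (head:   ^)
Step 2: in state C at pos 1, read 0 -> (C,0)->write 0,move L,goto C. Now: state=C, head=0, tape[-1..2]=0100 (head:  ^)
Step 3: in state C at pos 0, read 1 -> (C,1)->write 1,move R,goto B. Now: state=B, head=1, tape[-1..2]=0100 (head:   ^)
Step 4: in state B at pos 1, read 0 -> (B,0)->write 0,move L,goto A. Now: state=A, head=0, tape[-1..2]=0100 (head:  ^)
Step 5: in state A at pos 0, read 1 -> (A,1)->write 1,move L,goto A. Now: state=A, head=-1, tape[-2..2]=00100 (head:  ^)
Step 6: in state A at pos -1, read 0 -> (A,0)->write 1,move R,goto C. Now: state=C, head=0, tape[-2..2]=01100 (head:   ^)
Step 7: in state C at pos 0, read 1 -> (C,1)->write 1,move R,goto B. Now: state=B, head=1, tape[-2..2]=01100 (head:    ^)
Step 8: in state B at pos 1, read 0 -> (B,0)->write 0,move L,goto A. Now: state=A, head=0, tape[-2..2]=01100 (head:   ^)
Step 9: in state A at pos 0, read 1 -> (A,1)->write 1,move L,goto A. Now: state=A, head=-1, tape[-2..2]=01100 (head:  ^)
Step 10: in state A at pos -1, read 1 -> (A,1)->write 1,move L,goto A. Now: state=A, head=-2, tape[-3..2]=001100 (head:  ^)
Step 11: in state A at pos -2, read 0 -> (A,0)->write 1,move R,goto C. Now: state=C, head=-1, tape[-3..2]=011100 (head:   ^)
After 11 step(s): state = C (not H) -> not halted within 11 -> no

Answer: no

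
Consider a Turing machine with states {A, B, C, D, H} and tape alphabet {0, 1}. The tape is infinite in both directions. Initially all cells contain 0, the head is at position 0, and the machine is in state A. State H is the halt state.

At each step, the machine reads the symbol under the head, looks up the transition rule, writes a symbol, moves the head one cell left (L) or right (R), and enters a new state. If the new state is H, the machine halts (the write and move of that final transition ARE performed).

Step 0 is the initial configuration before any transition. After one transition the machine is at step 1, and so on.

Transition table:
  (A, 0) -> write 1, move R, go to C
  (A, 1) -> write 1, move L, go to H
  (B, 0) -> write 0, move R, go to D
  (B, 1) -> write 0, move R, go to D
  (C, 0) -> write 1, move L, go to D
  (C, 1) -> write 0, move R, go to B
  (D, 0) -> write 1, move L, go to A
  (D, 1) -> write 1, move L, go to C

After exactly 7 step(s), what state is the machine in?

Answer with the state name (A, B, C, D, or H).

Answer: B

Derivation:
Step 1: in state A at pos 0, read 0 -> (A,0)->write 1,move R,goto C. Now: state=C, head=1, tape[-1..2]=0100 (head:   ^)
Step 2: in state C at pos 1, read 0 -> (C,0)->write 1,move L,goto D. Now: state=D, head=0, tape[-1..2]=0110 (head:  ^)
Step 3: in state D at pos 0, read 1 -> (D,1)->write 1,move L,goto C. Now: state=C, head=-1, tape[-2..2]=00110 (head:  ^)
Step 4: in state C at pos -1, read 0 -> (C,0)->write 1,move L,goto D. Now: state=D, head=-2, tape[-3..2]=001110 (head:  ^)
Step 5: in state D at pos -2, read 0 -> (D,0)->write 1,move L,goto A. Now: state=A, head=-3, tape[-4..2]=0011110 (head:  ^)
Step 6: in state A at pos -3, read 0 -> (A,0)->write 1,move R,goto C. Now: state=C, head=-2, tape[-4..2]=0111110 (head:   ^)
Step 7: in state C at pos -2, read 1 -> (C,1)->write 0,move R,goto B. Now: state=B, head=-1, tape[-4..2]=0101110 (head:    ^)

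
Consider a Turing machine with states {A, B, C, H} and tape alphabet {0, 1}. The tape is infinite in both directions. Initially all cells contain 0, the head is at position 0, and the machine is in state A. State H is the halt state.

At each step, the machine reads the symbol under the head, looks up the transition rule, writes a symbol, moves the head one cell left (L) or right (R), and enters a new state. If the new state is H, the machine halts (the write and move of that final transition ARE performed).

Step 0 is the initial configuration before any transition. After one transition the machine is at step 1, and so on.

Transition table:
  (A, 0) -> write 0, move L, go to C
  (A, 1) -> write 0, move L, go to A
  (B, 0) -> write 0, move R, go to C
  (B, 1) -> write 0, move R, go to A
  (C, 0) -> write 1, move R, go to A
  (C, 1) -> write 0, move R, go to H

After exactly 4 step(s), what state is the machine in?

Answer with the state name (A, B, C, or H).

Step 1: in state A at pos 0, read 0 -> (A,0)->write 0,move L,goto C. Now: state=C, head=-1, tape[-2..1]=0000 (head:  ^)
Step 2: in state C at pos -1, read 0 -> (C,0)->write 1,move R,goto A. Now: state=A, head=0, tape[-2..1]=0100 (head:   ^)
Step 3: in state A at pos 0, read 0 -> (A,0)->write 0,move L,goto C. Now: state=C, head=-1, tape[-2..1]=0100 (head:  ^)
Step 4: in state C at pos -1, read 1 -> (C,1)->write 0,move R,goto H. Now: state=H, head=0, tape[-2..1]=0000 (head:   ^)

Answer: H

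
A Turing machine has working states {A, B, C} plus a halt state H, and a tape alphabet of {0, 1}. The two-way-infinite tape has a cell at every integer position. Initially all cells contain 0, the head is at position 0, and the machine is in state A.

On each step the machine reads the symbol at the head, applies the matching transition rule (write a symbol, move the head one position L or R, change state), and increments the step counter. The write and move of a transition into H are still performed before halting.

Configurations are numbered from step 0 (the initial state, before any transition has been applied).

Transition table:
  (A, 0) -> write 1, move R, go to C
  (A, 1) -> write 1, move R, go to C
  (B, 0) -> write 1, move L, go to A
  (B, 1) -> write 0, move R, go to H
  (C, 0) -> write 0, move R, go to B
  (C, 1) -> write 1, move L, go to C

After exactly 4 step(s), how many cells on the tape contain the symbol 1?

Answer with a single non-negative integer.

Answer: 3

Derivation:
Step 1: in state A at pos 0, read 0 -> (A,0)->write 1,move R,goto C. Now: state=C, head=1, tape[-1..2]=0100 (head:   ^)
Step 2: in state C at pos 1, read 0 -> (C,0)->write 0,move R,goto B. Now: state=B, head=2, tape[-1..3]=01000 (head:    ^)
Step 3: in state B at pos 2, read 0 -> (B,0)->write 1,move L,goto A. Now: state=A, head=1, tape[-1..3]=01010 (head:   ^)
Step 4: in state A at pos 1, read 0 -> (A,0)->write 1,move R,goto C. Now: state=C, head=2, tape[-1..3]=01110 (head:    ^)
Cells containing 1 after step 4: {0, 1, 2} -> 3 cell(s)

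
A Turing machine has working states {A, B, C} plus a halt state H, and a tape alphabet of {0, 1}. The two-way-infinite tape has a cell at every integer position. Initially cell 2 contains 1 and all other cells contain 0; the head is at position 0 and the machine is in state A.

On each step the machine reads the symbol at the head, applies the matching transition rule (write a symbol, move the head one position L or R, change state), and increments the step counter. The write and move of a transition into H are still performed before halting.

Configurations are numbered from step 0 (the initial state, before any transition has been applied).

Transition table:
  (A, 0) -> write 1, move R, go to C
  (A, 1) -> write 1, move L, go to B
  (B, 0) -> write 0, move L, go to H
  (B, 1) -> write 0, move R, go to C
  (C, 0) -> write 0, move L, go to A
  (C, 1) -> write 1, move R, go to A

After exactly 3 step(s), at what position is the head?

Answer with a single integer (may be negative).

Answer: -1

Derivation:
Step 1: in state A at pos 0, read 0 -> (A,0)->write 1,move R,goto C. Now: state=C, head=1, tape[-1..3]=01010 (head:   ^)
Step 2: in state C at pos 1, read 0 -> (C,0)->write 0,move L,goto A. Now: state=A, head=0, tape[-1..3]=01010 (head:  ^)
Step 3: in state A at pos 0, read 1 -> (A,1)->write 1,move L,goto B. Now: state=B, head=-1, tape[-2..3]=001010 (head:  ^)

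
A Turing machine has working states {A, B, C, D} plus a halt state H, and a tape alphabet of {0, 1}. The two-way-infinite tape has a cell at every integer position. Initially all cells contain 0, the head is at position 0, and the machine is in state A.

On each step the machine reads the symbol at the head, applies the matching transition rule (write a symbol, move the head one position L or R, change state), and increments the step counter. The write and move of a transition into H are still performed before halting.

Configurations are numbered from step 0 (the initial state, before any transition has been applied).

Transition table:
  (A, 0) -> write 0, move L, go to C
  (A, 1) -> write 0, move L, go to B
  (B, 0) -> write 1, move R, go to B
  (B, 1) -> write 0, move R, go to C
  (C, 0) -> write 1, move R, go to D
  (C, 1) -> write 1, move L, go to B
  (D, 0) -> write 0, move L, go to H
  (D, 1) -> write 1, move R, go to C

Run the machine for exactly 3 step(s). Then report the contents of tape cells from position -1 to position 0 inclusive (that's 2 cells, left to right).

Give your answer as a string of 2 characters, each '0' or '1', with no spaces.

Step 1: in state A at pos 0, read 0 -> (A,0)->write 0,move L,goto C. Now: state=C, head=-1, tape[-2..1]=0000 (head:  ^)
Step 2: in state C at pos -1, read 0 -> (C,0)->write 1,move R,goto D. Now: state=D, head=0, tape[-2..1]=0100 (head:   ^)
Step 3: in state D at pos 0, read 0 -> (D,0)->write 0,move L,goto H. Now: state=H, head=-1, tape[-2..1]=0100 (head:  ^)

Answer: 10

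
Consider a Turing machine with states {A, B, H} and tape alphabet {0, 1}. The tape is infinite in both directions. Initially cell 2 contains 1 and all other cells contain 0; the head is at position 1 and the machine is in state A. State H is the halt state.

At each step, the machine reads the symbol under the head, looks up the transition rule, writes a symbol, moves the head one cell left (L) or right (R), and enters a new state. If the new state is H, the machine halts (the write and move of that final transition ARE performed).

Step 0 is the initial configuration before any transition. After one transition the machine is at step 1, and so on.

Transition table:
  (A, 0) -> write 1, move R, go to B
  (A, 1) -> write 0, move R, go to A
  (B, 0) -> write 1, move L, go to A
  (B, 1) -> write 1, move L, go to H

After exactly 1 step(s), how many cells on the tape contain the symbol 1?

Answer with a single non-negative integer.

Step 1: in state A at pos 1, read 0 -> (A,0)->write 1,move R,goto B. Now: state=B, head=2, tape[0..3]=0110 (head:   ^)
Cells containing 1 after step 1: {1, 2} -> 2 cell(s)

Answer: 2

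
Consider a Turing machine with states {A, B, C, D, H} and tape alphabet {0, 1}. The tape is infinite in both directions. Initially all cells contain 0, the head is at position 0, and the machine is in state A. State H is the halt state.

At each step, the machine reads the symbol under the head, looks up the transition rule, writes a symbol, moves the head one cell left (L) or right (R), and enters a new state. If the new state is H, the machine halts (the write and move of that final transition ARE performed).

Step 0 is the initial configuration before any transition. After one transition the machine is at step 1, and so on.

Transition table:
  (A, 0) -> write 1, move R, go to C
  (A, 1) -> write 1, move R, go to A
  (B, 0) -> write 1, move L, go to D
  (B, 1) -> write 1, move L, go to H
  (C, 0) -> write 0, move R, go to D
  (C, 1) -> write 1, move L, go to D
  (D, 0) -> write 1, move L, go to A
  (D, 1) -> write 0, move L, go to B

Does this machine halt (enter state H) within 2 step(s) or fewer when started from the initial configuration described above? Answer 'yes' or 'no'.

Step 1: in state A at pos 0, read 0 -> (A,0)->write 1,move R,goto C. Now: state=C, head=1, tape[-1..2]=0100 (head:   ^)
Step 2: in state C at pos 1, read 0 -> (C,0)->write 0,move R,goto D. Now: state=D, head=2, tape[-1..3]=01000 (head:    ^)
After 2 step(s): state = D (not H) -> not halted within 2 -> no

Answer: no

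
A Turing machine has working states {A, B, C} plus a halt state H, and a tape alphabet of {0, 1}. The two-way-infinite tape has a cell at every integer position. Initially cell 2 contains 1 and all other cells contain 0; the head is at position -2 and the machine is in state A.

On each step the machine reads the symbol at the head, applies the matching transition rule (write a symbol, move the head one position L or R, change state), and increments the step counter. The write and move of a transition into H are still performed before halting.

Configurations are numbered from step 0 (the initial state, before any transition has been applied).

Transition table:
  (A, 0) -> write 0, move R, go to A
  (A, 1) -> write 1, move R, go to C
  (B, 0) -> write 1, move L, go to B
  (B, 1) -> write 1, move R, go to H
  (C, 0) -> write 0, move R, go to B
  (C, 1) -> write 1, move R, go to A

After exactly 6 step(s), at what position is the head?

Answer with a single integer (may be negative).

Answer: 4

Derivation:
Step 1: in state A at pos -2, read 0 -> (A,0)->write 0,move R,goto A. Now: state=A, head=-1, tape[-3..3]=0000010 (head:   ^)
Step 2: in state A at pos -1, read 0 -> (A,0)->write 0,move R,goto A. Now: state=A, head=0, tape[-3..3]=0000010 (head:    ^)
Step 3: in state A at pos 0, read 0 -> (A,0)->write 0,move R,goto A. Now: state=A, head=1, tape[-3..3]=0000010 (head:     ^)
Step 4: in state A at pos 1, read 0 -> (A,0)->write 0,move R,goto A. Now: state=A, head=2, tape[-3..3]=0000010 (head:      ^)
Step 5: in state A at pos 2, read 1 -> (A,1)->write 1,move R,goto C. Now: state=C, head=3, tape[-3..4]=00000100 (head:       ^)
Step 6: in state C at pos 3, read 0 -> (C,0)->write 0,move R,goto B. Now: state=B, head=4, tape[-3..5]=000001000 (head:        ^)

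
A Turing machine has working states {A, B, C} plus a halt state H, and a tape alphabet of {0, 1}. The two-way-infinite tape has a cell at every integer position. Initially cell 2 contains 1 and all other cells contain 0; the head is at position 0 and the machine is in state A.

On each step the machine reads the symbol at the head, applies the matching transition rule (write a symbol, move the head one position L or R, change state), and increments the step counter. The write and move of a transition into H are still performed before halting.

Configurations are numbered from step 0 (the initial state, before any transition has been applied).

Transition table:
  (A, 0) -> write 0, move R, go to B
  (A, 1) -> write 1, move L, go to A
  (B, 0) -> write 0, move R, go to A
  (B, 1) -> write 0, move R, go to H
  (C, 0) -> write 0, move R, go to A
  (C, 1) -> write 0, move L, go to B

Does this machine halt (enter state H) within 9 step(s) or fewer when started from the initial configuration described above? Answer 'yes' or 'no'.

Answer: yes

Derivation:
Step 1: in state A at pos 0, read 0 -> (A,0)->write 0,move R,goto B. Now: state=B, head=1, tape[-1..3]=00010 (head:   ^)
Step 2: in state B at pos 1, read 0 -> (B,0)->write 0,move R,goto A. Now: state=A, head=2, tape[-1..3]=00010 (head:    ^)
Step 3: in state A at pos 2, read 1 -> (A,1)->write 1,move L,goto A. Now: state=A, head=1, tape[-1..3]=00010 (head:   ^)
Step 4: in state A at pos 1, read 0 -> (A,0)->write 0,move R,goto B. Now: state=B, head=2, tape[-1..3]=00010 (head:    ^)
Step 5: in state B at pos 2, read 1 -> (B,1)->write 0,move R,goto H. Now: state=H, head=3, tape[-1..4]=000000 (head:     ^)
State H reached at step 5; 5 <= 9 -> yes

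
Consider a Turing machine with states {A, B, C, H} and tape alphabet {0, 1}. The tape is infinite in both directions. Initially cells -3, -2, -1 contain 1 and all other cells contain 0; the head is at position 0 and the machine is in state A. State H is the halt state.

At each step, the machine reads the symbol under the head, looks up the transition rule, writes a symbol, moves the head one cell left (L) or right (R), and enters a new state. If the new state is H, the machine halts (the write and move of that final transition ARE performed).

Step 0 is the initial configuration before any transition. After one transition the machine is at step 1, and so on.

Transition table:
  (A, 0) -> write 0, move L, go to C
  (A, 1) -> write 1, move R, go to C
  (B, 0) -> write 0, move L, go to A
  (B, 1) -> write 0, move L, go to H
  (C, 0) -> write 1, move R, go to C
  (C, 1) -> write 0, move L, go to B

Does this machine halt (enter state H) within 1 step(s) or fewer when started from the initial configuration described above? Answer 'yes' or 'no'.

Answer: no

Derivation:
Step 1: in state A at pos 0, read 0 -> (A,0)->write 0,move L,goto C. Now: state=C, head=-1, tape[-4..1]=011100 (head:    ^)
After 1 step(s): state = C (not H) -> not halted within 1 -> no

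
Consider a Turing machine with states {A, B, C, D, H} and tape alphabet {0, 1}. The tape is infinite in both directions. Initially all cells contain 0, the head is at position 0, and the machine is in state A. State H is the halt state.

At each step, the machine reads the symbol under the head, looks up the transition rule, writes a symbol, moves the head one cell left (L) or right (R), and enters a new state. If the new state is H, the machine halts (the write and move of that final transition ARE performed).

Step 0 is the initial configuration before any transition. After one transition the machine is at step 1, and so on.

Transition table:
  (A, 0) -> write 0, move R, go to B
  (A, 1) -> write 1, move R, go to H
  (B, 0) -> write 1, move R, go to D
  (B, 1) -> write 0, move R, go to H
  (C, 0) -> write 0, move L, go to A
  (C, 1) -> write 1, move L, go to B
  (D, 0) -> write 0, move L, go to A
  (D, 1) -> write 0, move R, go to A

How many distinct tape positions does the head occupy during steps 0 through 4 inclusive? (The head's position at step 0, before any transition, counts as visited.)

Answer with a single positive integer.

Answer: 3

Derivation:
Step 1: in state A at pos 0, read 0 -> (A,0)->write 0,move R,goto B. Now: state=B, head=1, tape[-1..2]=0000 (head:   ^)
Step 2: in state B at pos 1, read 0 -> (B,0)->write 1,move R,goto D. Now: state=D, head=2, tape[-1..3]=00100 (head:    ^)
Step 3: in state D at pos 2, read 0 -> (D,0)->write 0,move L,goto A. Now: state=A, head=1, tape[-1..3]=00100 (head:   ^)
Step 4: in state A at pos 1, read 1 -> (A,1)->write 1,move R,goto H. Now: state=H, head=2, tape[-1..3]=00100 (head:    ^)
Head positions at steps 0..4: starting at 0, distinct positions visited = {0, 1, 2} -> 3 position(s)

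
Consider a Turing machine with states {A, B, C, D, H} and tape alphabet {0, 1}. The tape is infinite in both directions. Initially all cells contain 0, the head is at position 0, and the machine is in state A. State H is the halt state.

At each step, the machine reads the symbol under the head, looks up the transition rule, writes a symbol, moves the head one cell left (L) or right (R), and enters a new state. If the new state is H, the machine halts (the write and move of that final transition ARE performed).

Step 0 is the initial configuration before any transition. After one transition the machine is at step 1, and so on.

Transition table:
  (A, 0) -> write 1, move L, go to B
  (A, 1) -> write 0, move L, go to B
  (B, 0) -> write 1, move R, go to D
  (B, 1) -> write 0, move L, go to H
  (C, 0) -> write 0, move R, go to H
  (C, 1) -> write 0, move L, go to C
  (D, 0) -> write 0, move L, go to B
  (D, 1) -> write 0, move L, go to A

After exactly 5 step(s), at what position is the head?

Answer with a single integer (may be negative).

Step 1: in state A at pos 0, read 0 -> (A,0)->write 1,move L,goto B. Now: state=B, head=-1, tape[-2..1]=0010 (head:  ^)
Step 2: in state B at pos -1, read 0 -> (B,0)->write 1,move R,goto D. Now: state=D, head=0, tape[-2..1]=0110 (head:   ^)
Step 3: in state D at pos 0, read 1 -> (D,1)->write 0,move L,goto A. Now: state=A, head=-1, tape[-2..1]=0100 (head:  ^)
Step 4: in state A at pos -1, read 1 -> (A,1)->write 0,move L,goto B. Now: state=B, head=-2, tape[-3..1]=00000 (head:  ^)
Step 5: in state B at pos -2, read 0 -> (B,0)->write 1,move R,goto D. Now: state=D, head=-1, tape[-3..1]=01000 (head:   ^)

Answer: -1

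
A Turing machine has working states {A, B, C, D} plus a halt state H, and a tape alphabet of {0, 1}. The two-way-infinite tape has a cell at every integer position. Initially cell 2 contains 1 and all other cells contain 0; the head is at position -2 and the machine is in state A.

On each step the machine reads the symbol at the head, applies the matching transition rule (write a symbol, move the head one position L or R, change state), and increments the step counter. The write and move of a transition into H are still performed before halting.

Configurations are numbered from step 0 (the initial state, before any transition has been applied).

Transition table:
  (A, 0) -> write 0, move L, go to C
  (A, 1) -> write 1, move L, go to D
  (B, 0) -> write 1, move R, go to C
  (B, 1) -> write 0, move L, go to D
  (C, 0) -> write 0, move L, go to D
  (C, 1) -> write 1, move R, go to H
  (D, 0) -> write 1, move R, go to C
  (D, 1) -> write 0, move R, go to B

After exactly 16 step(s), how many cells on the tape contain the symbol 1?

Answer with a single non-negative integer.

Step 1: in state A at pos -2, read 0 -> (A,0)->write 0,move L,goto C. Now: state=C, head=-3, tape[-4..3]=00000010 (head:  ^)
Step 2: in state C at pos -3, read 0 -> (C,0)->write 0,move L,goto D. Now: state=D, head=-4, tape[-5..3]=000000010 (head:  ^)
Step 3: in state D at pos -4, read 0 -> (D,0)->write 1,move R,goto C. Now: state=C, head=-3, tape[-5..3]=010000010 (head:   ^)
Step 4: in state C at pos -3, read 0 -> (C,0)->write 0,move L,goto D. Now: state=D, head=-4, tape[-5..3]=010000010 (head:  ^)
Step 5: in state D at pos -4, read 1 -> (D,1)->write 0,move R,goto B. Now: state=B, head=-3, tape[-5..3]=000000010 (head:   ^)
Step 6: in state B at pos -3, read 0 -> (B,0)->write 1,move R,goto C. Now: state=C, head=-2, tape[-5..3]=001000010 (head:    ^)
Step 7: in state C at pos -2, read 0 -> (C,0)->write 0,move L,goto D. Now: state=D, head=-3, tape[-5..3]=001000010 (head:   ^)
Step 8: in state D at pos -3, read 1 -> (D,1)->write 0,move R,goto B. Now: state=B, head=-2, tape[-5..3]=000000010 (head:    ^)
Step 9: in state B at pos -2, read 0 -> (B,0)->write 1,move R,goto C. Now: state=C, head=-1, tape[-5..3]=000100010 (head:     ^)
Step 10: in state C at pos -1, read 0 -> (C,0)->write 0,move L,goto D. Now: state=D, head=-2, tape[-5..3]=000100010 (head:    ^)
Step 11: in state D at pos -2, read 1 -> (D,1)->write 0,move R,goto B. Now: state=B, head=-1, tape[-5..3]=000000010 (head:     ^)
Step 12: in state B at pos -1, read 0 -> (B,0)->write 1,move R,goto C. Now: state=C, head=0, tape[-5..3]=000010010 (head:      ^)
Step 13: in state C at pos 0, read 0 -> (C,0)->write 0,move L,goto D. Now: state=D, head=-1, tape[-5..3]=000010010 (head:     ^)
Step 14: in state D at pos -1, read 1 -> (D,1)->write 0,move R,goto B. Now: state=B, head=0, tape[-5..3]=000000010 (head:      ^)
Step 15: in state B at pos 0, read 0 -> (B,0)->write 1,move R,goto C. Now: state=C, head=1, tape[-5..3]=000001010 (head:       ^)
Step 16: in state C at pos 1, read 0 -> (C,0)->write 0,move L,goto D. Now: state=D, head=0, tape[-5..3]=000001010 (head:      ^)
Cells containing 1 after step 16: {0, 2} -> 2 cell(s)

Answer: 2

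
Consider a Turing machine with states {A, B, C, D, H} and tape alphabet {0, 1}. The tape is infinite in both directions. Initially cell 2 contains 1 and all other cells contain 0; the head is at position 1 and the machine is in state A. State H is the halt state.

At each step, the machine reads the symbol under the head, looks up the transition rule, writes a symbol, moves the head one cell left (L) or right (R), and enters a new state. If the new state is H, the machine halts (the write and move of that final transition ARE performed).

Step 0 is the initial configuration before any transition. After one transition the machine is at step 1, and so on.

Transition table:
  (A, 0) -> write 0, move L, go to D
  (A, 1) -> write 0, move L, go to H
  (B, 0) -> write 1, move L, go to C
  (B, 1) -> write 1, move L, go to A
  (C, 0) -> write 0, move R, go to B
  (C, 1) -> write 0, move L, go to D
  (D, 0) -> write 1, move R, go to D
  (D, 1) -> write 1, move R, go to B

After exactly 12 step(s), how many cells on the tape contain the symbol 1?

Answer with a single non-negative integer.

Answer: 3

Derivation:
Step 1: in state A at pos 1, read 0 -> (A,0)->write 0,move L,goto D. Now: state=D, head=0, tape[-1..3]=00010 (head:  ^)
Step 2: in state D at pos 0, read 0 -> (D,0)->write 1,move R,goto D. Now: state=D, head=1, tape[-1..3]=01010 (head:   ^)
Step 3: in state D at pos 1, read 0 -> (D,0)->write 1,move R,goto D. Now: state=D, head=2, tape[-1..3]=01110 (head:    ^)
Step 4: in state D at pos 2, read 1 -> (D,1)->write 1,move R,goto B. Now: state=B, head=3, tape[-1..4]=011100 (head:     ^)
Step 5: in state B at pos 3, read 0 -> (B,0)->write 1,move L,goto C. Now: state=C, head=2, tape[-1..4]=011110 (head:    ^)
Step 6: in state C at pos 2, read 1 -> (C,1)->write 0,move L,goto D. Now: state=D, head=1, tape[-1..4]=011010 (head:   ^)
Step 7: in state D at pos 1, read 1 -> (D,1)->write 1,move R,goto B. Now: state=B, head=2, tape[-1..4]=011010 (head:    ^)
Step 8: in state B at pos 2, read 0 -> (B,0)->write 1,move L,goto C. Now: state=C, head=1, tape[-1..4]=011110 (head:   ^)
Step 9: in state C at pos 1, read 1 -> (C,1)->write 0,move L,goto D. Now: state=D, head=0, tape[-1..4]=010110 (head:  ^)
Step 10: in state D at pos 0, read 1 -> (D,1)->write 1,move R,goto B. Now: state=B, head=1, tape[-1..4]=010110 (head:   ^)
Step 11: in state B at pos 1, read 0 -> (B,0)->write 1,move L,goto C. Now: state=C, head=0, tape[-1..4]=011110 (head:  ^)
Step 12: in state C at pos 0, read 1 -> (C,1)->write 0,move L,goto D. Now: state=D, head=-1, tape[-2..4]=0001110 (head:  ^)
Cells containing 1 after step 12: {1, 2, 3} -> 3 cell(s)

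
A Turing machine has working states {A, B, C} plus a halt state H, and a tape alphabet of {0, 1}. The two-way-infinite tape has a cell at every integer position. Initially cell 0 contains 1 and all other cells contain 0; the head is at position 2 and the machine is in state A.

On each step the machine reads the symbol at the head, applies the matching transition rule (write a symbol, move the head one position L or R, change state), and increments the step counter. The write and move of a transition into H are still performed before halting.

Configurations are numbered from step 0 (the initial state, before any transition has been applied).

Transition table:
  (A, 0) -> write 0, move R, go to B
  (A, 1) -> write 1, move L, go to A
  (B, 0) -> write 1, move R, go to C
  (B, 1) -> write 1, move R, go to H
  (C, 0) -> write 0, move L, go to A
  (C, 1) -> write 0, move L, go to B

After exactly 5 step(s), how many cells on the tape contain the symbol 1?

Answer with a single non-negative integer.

Step 1: in state A at pos 2, read 0 -> (A,0)->write 0,move R,goto B. Now: state=B, head=3, tape[-1..4]=010000 (head:     ^)
Step 2: in state B at pos 3, read 0 -> (B,0)->write 1,move R,goto C. Now: state=C, head=4, tape[-1..5]=0100100 (head:      ^)
Step 3: in state C at pos 4, read 0 -> (C,0)->write 0,move L,goto A. Now: state=A, head=3, tape[-1..5]=0100100 (head:     ^)
Step 4: in state A at pos 3, read 1 -> (A,1)->write 1,move L,goto A. Now: state=A, head=2, tape[-1..5]=0100100 (head:    ^)
Step 5: in state A at pos 2, read 0 -> (A,0)->write 0,move R,goto B. Now: state=B, head=3, tape[-1..5]=0100100 (head:     ^)
Cells containing 1 after step 5: {0, 3} -> 2 cell(s)

Answer: 2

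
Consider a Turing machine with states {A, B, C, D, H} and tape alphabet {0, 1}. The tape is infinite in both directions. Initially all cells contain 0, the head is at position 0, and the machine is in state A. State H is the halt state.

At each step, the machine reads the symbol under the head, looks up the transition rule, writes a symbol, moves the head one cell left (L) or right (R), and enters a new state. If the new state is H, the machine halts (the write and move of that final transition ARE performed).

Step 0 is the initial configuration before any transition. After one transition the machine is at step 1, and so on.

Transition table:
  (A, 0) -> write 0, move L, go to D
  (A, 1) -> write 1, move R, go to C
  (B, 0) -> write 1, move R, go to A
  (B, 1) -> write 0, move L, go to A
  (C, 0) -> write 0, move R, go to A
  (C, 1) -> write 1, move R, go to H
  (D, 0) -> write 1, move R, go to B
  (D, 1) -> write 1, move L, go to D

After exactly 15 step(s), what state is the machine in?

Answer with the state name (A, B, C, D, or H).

Step 1: in state A at pos 0, read 0 -> (A,0)->write 0,move L,goto D. Now: state=D, head=-1, tape[-2..1]=0000 (head:  ^)
Step 2: in state D at pos -1, read 0 -> (D,0)->write 1,move R,goto B. Now: state=B, head=0, tape[-2..1]=0100 (head:   ^)
Step 3: in state B at pos 0, read 0 -> (B,0)->write 1,move R,goto A. Now: state=A, head=1, tape[-2..2]=01100 (head:    ^)
Step 4: in state A at pos 1, read 0 -> (A,0)->write 0,move L,goto D. Now: state=D, head=0, tape[-2..2]=01100 (head:   ^)
Step 5: in state D at pos 0, read 1 -> (D,1)->write 1,move L,goto D. Now: state=D, head=-1, tape[-2..2]=01100 (head:  ^)
Step 6: in state D at pos -1, read 1 -> (D,1)->write 1,move L,goto D. Now: state=D, head=-2, tape[-3..2]=001100 (head:  ^)
Step 7: in state D at pos -2, read 0 -> (D,0)->write 1,move R,goto B. Now: state=B, head=-1, tape[-3..2]=011100 (head:   ^)
Step 8: in state B at pos -1, read 1 -> (B,1)->write 0,move L,goto A. Now: state=A, head=-2, tape[-3..2]=010100 (head:  ^)
Step 9: in state A at pos -2, read 1 -> (A,1)->write 1,move R,goto C. Now: state=C, head=-1, tape[-3..2]=010100 (head:   ^)
Step 10: in state C at pos -1, read 0 -> (C,0)->write 0,move R,goto A. Now: state=A, head=0, tape[-3..2]=010100 (head:    ^)
Step 11: in state A at pos 0, read 1 -> (A,1)->write 1,move R,goto C. Now: state=C, head=1, tape[-3..2]=010100 (head:     ^)
Step 12: in state C at pos 1, read 0 -> (C,0)->write 0,move R,goto A. Now: state=A, head=2, tape[-3..3]=0101000 (head:      ^)
Step 13: in state A at pos 2, read 0 -> (A,0)->write 0,move L,goto D. Now: state=D, head=1, tape[-3..3]=0101000 (head:     ^)
Step 14: in state D at pos 1, read 0 -> (D,0)->write 1,move R,goto B. Now: state=B, head=2, tape[-3..3]=0101100 (head:      ^)
Step 15: in state B at pos 2, read 0 -> (B,0)->write 1,move R,goto A. Now: state=A, head=3, tape[-3..4]=01011100 (head:       ^)

Answer: A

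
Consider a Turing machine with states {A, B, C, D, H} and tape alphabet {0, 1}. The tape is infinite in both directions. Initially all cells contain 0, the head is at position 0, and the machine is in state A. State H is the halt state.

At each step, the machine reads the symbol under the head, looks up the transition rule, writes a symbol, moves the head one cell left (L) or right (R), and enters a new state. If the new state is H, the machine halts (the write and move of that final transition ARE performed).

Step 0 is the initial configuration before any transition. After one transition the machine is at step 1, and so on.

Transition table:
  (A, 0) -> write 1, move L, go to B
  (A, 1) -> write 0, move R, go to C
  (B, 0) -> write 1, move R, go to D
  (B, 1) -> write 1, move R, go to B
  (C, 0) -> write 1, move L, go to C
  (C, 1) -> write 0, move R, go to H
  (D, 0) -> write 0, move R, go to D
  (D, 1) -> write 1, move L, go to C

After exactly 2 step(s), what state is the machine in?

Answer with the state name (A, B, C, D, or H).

Step 1: in state A at pos 0, read 0 -> (A,0)->write 1,move L,goto B. Now: state=B, head=-1, tape[-2..1]=0010 (head:  ^)
Step 2: in state B at pos -1, read 0 -> (B,0)->write 1,move R,goto D. Now: state=D, head=0, tape[-2..1]=0110 (head:   ^)

Answer: D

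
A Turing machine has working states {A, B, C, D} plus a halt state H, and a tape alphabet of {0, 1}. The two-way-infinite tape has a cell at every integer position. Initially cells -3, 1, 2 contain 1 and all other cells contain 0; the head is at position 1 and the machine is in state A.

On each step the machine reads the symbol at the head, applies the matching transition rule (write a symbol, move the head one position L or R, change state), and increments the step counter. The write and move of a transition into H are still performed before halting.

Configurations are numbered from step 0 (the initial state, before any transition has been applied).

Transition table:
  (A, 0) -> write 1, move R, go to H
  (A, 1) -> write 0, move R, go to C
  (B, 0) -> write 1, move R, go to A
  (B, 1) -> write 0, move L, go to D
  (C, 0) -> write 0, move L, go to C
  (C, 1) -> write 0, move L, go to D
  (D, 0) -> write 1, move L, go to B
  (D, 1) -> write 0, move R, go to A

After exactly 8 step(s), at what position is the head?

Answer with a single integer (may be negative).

Step 1: in state A at pos 1, read 1 -> (A,1)->write 0,move R,goto C. Now: state=C, head=2, tape[-4..3]=01000010 (head:       ^)
Step 2: in state C at pos 2, read 1 -> (C,1)->write 0,move L,goto D. Now: state=D, head=1, tape[-4..3]=01000000 (head:      ^)
Step 3: in state D at pos 1, read 0 -> (D,0)->write 1,move L,goto B. Now: state=B, head=0, tape[-4..3]=01000100 (head:     ^)
Step 4: in state B at pos 0, read 0 -> (B,0)->write 1,move R,goto A. Now: state=A, head=1, tape[-4..3]=01001100 (head:      ^)
Step 5: in state A at pos 1, read 1 -> (A,1)->write 0,move R,goto C. Now: state=C, head=2, tape[-4..3]=01001000 (head:       ^)
Step 6: in state C at pos 2, read 0 -> (C,0)->write 0,move L,goto C. Now: state=C, head=1, tape[-4..3]=01001000 (head:      ^)
Step 7: in state C at pos 1, read 0 -> (C,0)->write 0,move L,goto C. Now: state=C, head=0, tape[-4..3]=01001000 (head:     ^)
Step 8: in state C at pos 0, read 1 -> (C,1)->write 0,move L,goto D. Now: state=D, head=-1, tape[-4..3]=01000000 (head:    ^)

Answer: -1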